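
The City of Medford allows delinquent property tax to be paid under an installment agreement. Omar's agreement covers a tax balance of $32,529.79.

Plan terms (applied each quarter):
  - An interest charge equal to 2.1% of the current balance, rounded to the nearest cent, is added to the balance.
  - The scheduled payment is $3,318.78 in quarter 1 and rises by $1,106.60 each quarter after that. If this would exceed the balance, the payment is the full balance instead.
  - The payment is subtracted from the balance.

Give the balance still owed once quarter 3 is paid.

Quarter 1: opening $32,529.79; interest $683.13 → $33,212.92; payment $3,318.78; balance $29,894.14
Quarter 2: opening $29,894.14; interest $627.78 → $30,521.92; payment $4,425.38; balance $26,096.54
Quarter 3: opening $26,096.54; interest $548.03 → $26,644.57; payment $5,531.98; balance $21,112.59

$21,112.59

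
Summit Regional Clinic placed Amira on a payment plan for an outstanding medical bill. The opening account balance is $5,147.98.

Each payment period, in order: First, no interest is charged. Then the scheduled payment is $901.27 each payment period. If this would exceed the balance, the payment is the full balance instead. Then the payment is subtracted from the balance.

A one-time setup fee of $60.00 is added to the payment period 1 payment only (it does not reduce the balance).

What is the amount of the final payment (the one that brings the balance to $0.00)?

Payment period 1: $5,147.98 − $901.27 (+ $60.00 fee) → $4,246.71
Payment period 2: $4,246.71 − $901.27 → $3,345.44
Payment period 3: $3,345.44 − $901.27 → $2,444.17
Payment period 4: $2,444.17 − $901.27 → $1,542.90
Payment period 5: $1,542.90 − $901.27 → $641.63
Payment period 6: $641.63 − $641.63 → $0.00

$641.63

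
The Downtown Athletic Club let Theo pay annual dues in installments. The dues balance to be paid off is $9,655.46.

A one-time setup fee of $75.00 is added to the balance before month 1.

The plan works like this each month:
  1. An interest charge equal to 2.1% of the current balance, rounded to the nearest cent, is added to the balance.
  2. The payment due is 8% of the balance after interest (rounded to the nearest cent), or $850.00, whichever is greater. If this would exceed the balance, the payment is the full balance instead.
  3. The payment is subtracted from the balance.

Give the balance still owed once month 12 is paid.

$1,021.93

Month 1: opening $9,730.46; interest $204.34 → $9,934.80; payment $850.00; balance $9,084.80
Month 2: opening $9,084.80; interest $190.78 → $9,275.58; payment $850.00; balance $8,425.58
Month 3: opening $8,425.58; interest $176.94 → $8,602.52; payment $850.00; balance $7,752.52
Month 4: opening $7,752.52; interest $162.80 → $7,915.32; payment $850.00; balance $7,065.32
Month 5: opening $7,065.32; interest $148.37 → $7,213.69; payment $850.00; balance $6,363.69
Month 6: opening $6,363.69; interest $133.64 → $6,497.33; payment $850.00; balance $5,647.33
Month 7: opening $5,647.33; interest $118.59 → $5,765.92; payment $850.00; balance $4,915.92
Month 8: opening $4,915.92; interest $103.23 → $5,019.15; payment $850.00; balance $4,169.15
Month 9: opening $4,169.15; interest $87.55 → $4,256.70; payment $850.00; balance $3,406.70
Month 10: opening $3,406.70; interest $71.54 → $3,478.24; payment $850.00; balance $2,628.24
Month 11: opening $2,628.24; interest $55.19 → $2,683.43; payment $850.00; balance $1,833.43
Month 12: opening $1,833.43; interest $38.50 → $1,871.93; payment $850.00; balance $1,021.93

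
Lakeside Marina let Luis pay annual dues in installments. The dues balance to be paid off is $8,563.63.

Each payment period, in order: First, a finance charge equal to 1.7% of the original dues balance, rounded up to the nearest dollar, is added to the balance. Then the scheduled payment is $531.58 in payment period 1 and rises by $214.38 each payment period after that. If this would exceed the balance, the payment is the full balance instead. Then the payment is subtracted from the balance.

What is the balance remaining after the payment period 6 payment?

$3,034.45

# | Opening | Interest | Payment | End bal
1 | $8,563.63 | $146.00 | $531.58 | $8,178.05
2 | $8,178.05 | $146.00 | $745.96 | $7,578.09
3 | $7,578.09 | $146.00 | $960.34 | $6,763.75
4 | $6,763.75 | $146.00 | $1,174.72 | $5,735.03
5 | $5,735.03 | $146.00 | $1,389.10 | $4,491.93
6 | $4,491.93 | $146.00 | $1,603.48 | $3,034.45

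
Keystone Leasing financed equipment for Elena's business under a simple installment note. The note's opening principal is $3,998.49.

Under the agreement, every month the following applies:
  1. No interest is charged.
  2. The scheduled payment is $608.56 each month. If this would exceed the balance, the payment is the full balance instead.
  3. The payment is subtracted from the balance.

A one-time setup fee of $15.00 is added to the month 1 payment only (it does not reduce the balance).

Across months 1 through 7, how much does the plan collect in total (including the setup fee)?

$4,013.49

Month 1: $3,998.49 − $608.56 (+ $15.00 fee) → $3,389.93
Month 2: $3,389.93 − $608.56 → $2,781.37
Month 3: $2,781.37 − $608.56 → $2,172.81
Month 4: $2,172.81 − $608.56 → $1,564.25
Month 5: $1,564.25 − $608.56 → $955.69
Month 6: $955.69 − $608.56 → $347.13
Month 7: $347.13 − $347.13 → $0.00
Total paid: $4,013.49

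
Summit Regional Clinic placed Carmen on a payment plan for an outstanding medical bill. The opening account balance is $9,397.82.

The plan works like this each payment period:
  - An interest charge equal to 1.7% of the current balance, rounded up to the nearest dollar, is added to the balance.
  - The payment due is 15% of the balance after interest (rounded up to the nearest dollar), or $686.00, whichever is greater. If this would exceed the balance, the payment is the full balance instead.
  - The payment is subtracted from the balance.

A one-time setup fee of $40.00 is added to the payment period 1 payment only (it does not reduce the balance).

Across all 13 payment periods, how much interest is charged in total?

$934.00

# | Opening | Interest | Payment | Fee | End bal
1 | $9,397.82 | $160.00 | $1,434.00 | $40.00 | $8,123.82
2 | $8,123.82 | $139.00 | $1,240.00 | — | $7,022.82
3 | $7,022.82 | $120.00 | $1,072.00 | — | $6,070.82
4 | $6,070.82 | $104.00 | $927.00 | — | $5,247.82
5 | $5,247.82 | $90.00 | $801.00 | — | $4,536.82
6 | $4,536.82 | $78.00 | $693.00 | — | $3,921.82
7 | $3,921.82 | $67.00 | $686.00 | — | $3,302.82
8 | $3,302.82 | $57.00 | $686.00 | — | $2,673.82
9 | $2,673.82 | $46.00 | $686.00 | — | $2,033.82
10 | $2,033.82 | $35.00 | $686.00 | — | $1,382.82
11 | $1,382.82 | $24.00 | $686.00 | — | $720.82
12 | $720.82 | $13.00 | $686.00 | — | $47.82
13 | $47.82 | $1.00 | $48.82 | — | $0.00
Total interest: $160.00 + $139.00 + $120.00 + $104.00 + $90.00 + $78.00 + $67.00 + $57.00 + $46.00 + $35.00 + $24.00 + $13.00 + $1.00 = $934.00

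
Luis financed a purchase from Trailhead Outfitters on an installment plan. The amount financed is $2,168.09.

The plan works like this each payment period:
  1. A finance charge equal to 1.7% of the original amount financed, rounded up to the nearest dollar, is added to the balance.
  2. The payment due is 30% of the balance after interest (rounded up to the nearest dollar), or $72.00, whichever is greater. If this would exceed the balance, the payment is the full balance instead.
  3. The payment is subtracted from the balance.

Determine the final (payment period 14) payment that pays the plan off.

$66.09

Payment period 1: opening $2,168.09; interest $37.00 → $2,205.09; payment $662.00; balance $1,543.09
Payment period 2: opening $1,543.09; interest $37.00 → $1,580.09; payment $475.00; balance $1,105.09
Payment period 3: opening $1,105.09; interest $37.00 → $1,142.09; payment $343.00; balance $799.09
Payment period 4: opening $799.09; interest $37.00 → $836.09; payment $251.00; balance $585.09
Payment period 5: opening $585.09; interest $37.00 → $622.09; payment $187.00; balance $435.09
Payment period 6: opening $435.09; interest $37.00 → $472.09; payment $142.00; balance $330.09
Payment period 7: opening $330.09; interest $37.00 → $367.09; payment $111.00; balance $256.09
Payment period 8: opening $256.09; interest $37.00 → $293.09; payment $88.00; balance $205.09
Payment period 9: opening $205.09; interest $37.00 → $242.09; payment $73.00; balance $169.09
Payment period 10: opening $169.09; interest $37.00 → $206.09; payment $72.00; balance $134.09
Payment period 11: opening $134.09; interest $37.00 → $171.09; payment $72.00; balance $99.09
Payment period 12: opening $99.09; interest $37.00 → $136.09; payment $72.00; balance $64.09
Payment period 13: opening $64.09; interest $37.00 → $101.09; payment $72.00; balance $29.09
Payment period 14: opening $29.09; interest $37.00 → $66.09; payment $66.09; balance $0.00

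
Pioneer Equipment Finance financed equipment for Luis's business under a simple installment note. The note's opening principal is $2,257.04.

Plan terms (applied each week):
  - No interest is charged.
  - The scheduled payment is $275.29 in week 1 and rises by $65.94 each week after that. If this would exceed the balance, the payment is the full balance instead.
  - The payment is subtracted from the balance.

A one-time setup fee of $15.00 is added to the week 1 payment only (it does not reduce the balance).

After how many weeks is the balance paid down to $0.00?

6

# | Opening | Payment | Fee | End bal
1 | $2,257.04 | $275.29 | $15.00 | $1,981.75
2 | $1,981.75 | $341.23 | — | $1,640.52
3 | $1,640.52 | $407.17 | — | $1,233.35
4 | $1,233.35 | $473.11 | — | $760.24
5 | $760.24 | $539.05 | — | $221.19
6 | $221.19 | $221.19 | — | $0.00
Balance reaches $0.00 in week 6.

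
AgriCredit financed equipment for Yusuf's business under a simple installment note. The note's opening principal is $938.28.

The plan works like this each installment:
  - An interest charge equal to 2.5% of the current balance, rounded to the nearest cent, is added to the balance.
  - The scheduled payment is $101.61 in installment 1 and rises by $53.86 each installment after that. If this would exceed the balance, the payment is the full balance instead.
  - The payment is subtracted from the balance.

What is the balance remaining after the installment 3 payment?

# | Opening | Interest | Payment | End bal
1 | $938.28 | $23.46 | $101.61 | $860.13
2 | $860.13 | $21.50 | $155.47 | $726.16
3 | $726.16 | $18.15 | $209.33 | $534.98

$534.98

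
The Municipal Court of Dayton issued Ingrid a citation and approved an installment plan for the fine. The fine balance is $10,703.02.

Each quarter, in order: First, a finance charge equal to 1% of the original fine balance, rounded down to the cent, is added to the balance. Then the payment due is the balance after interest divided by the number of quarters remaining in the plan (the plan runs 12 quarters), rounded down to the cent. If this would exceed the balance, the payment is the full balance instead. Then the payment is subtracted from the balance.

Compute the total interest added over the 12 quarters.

# | Opening | Interest | Payment | End bal
1 | $10,703.02 | $107.03 | $900.83 | $9,909.22
2 | $9,909.22 | $107.03 | $910.56 | $9,105.69
3 | $9,105.69 | $107.03 | $921.27 | $8,291.45
4 | $8,291.45 | $107.03 | $933.16 | $7,465.32
5 | $7,465.32 | $107.03 | $946.54 | $6,625.81
6 | $6,625.81 | $107.03 | $961.83 | $5,771.01
7 | $5,771.01 | $107.03 | $979.67 | $4,898.37
8 | $4,898.37 | $107.03 | $1,001.08 | $4,004.32
9 | $4,004.32 | $107.03 | $1,027.83 | $3,083.52
10 | $3,083.52 | $107.03 | $1,063.51 | $2,127.04
11 | $2,127.04 | $107.03 | $1,117.03 | $1,117.04
12 | $1,117.04 | $107.03 | $1,224.07 | $0.00
Total interest: $107.03 + $107.03 + $107.03 + $107.03 + $107.03 + $107.03 + $107.03 + $107.03 + $107.03 + $107.03 + $107.03 + $107.03 = $1,284.36

$1,284.36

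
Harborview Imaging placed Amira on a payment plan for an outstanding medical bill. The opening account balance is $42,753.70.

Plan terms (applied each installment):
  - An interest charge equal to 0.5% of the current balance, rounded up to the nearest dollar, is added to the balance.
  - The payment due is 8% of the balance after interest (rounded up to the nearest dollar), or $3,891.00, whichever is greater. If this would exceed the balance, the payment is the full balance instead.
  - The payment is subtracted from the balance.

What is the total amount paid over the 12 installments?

$44,090.70

Installment 1: opening $42,753.70; interest $214.00 → $42,967.70; payment $3,891.00; balance $39,076.70
Installment 2: opening $39,076.70; interest $196.00 → $39,272.70; payment $3,891.00; balance $35,381.70
Installment 3: opening $35,381.70; interest $177.00 → $35,558.70; payment $3,891.00; balance $31,667.70
Installment 4: opening $31,667.70; interest $159.00 → $31,826.70; payment $3,891.00; balance $27,935.70
Installment 5: opening $27,935.70; interest $140.00 → $28,075.70; payment $3,891.00; balance $24,184.70
Installment 6: opening $24,184.70; interest $121.00 → $24,305.70; payment $3,891.00; balance $20,414.70
Installment 7: opening $20,414.70; interest $103.00 → $20,517.70; payment $3,891.00; balance $16,626.70
Installment 8: opening $16,626.70; interest $84.00 → $16,710.70; payment $3,891.00; balance $12,819.70
Installment 9: opening $12,819.70; interest $65.00 → $12,884.70; payment $3,891.00; balance $8,993.70
Installment 10: opening $8,993.70; interest $45.00 → $9,038.70; payment $3,891.00; balance $5,147.70
Installment 11: opening $5,147.70; interest $26.00 → $5,173.70; payment $3,891.00; balance $1,282.70
Installment 12: opening $1,282.70; interest $7.00 → $1,289.70; payment $1,289.70; balance $0.00
Total paid: $44,090.70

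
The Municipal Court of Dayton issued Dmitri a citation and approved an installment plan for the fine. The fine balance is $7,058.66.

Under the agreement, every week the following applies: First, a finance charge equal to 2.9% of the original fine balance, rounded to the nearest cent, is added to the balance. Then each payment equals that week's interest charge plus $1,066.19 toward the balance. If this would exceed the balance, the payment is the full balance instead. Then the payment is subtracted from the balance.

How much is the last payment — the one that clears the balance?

Week 1: $7,058.66 +$204.70 interest = $7,263.36; pay $1,270.89 → $5,992.47
Week 2: $5,992.47 +$204.70 interest = $6,197.17; pay $1,270.89 → $4,926.28
Week 3: $4,926.28 +$204.70 interest = $5,130.98; pay $1,270.89 → $3,860.09
Week 4: $3,860.09 +$204.70 interest = $4,064.79; pay $1,270.89 → $2,793.90
Week 5: $2,793.90 +$204.70 interest = $2,998.60; pay $1,270.89 → $1,727.71
Week 6: $1,727.71 +$204.70 interest = $1,932.41; pay $1,270.89 → $661.52
Week 7: $661.52 +$204.70 interest = $866.22; pay $866.22 → $0.00

$866.22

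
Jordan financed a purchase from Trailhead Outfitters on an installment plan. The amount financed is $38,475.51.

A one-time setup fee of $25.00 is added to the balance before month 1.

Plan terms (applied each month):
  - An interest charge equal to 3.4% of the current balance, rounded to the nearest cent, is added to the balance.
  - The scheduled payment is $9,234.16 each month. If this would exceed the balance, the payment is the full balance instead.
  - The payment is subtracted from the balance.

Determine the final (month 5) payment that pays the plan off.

$5,321.23

Month 1: $38,500.51 +$1,309.02 interest = $39,809.53; pay $9,234.16 → $30,575.37
Month 2: $30,575.37 +$1,039.56 interest = $31,614.93; pay $9,234.16 → $22,380.77
Month 3: $22,380.77 +$760.95 interest = $23,141.72; pay $9,234.16 → $13,907.56
Month 4: $13,907.56 +$472.86 interest = $14,380.42; pay $9,234.16 → $5,146.26
Month 5: $5,146.26 +$174.97 interest = $5,321.23; pay $5,321.23 → $0.00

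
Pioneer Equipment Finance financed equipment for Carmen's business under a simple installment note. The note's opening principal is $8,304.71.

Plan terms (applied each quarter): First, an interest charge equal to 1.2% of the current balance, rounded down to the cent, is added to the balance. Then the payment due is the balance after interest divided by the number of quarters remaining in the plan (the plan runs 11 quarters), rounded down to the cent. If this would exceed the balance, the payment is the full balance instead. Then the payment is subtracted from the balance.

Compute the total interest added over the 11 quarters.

$622.45

Quarter 1: opening $8,304.71; interest $99.65 → $8,404.36; payment $764.03; balance $7,640.33
Quarter 2: opening $7,640.33; interest $91.68 → $7,732.01; payment $773.20; balance $6,958.81
Quarter 3: opening $6,958.81; interest $83.50 → $7,042.31; payment $782.47; balance $6,259.84
Quarter 4: opening $6,259.84; interest $75.11 → $6,334.95; payment $791.86; balance $5,543.09
Quarter 5: opening $5,543.09; interest $66.51 → $5,609.60; payment $801.37; balance $4,808.23
Quarter 6: opening $4,808.23; interest $57.69 → $4,865.92; payment $810.98; balance $4,054.94
Quarter 7: opening $4,054.94; interest $48.65 → $4,103.59; payment $820.71; balance $3,282.88
Quarter 8: opening $3,282.88; interest $39.39 → $3,322.27; payment $830.56; balance $2,491.71
Quarter 9: opening $2,491.71; interest $29.90 → $2,521.61; payment $840.53; balance $1,681.08
Quarter 10: opening $1,681.08; interest $20.17 → $1,701.25; payment $850.62; balance $850.63
Quarter 11: opening $850.63; interest $10.20 → $860.83; payment $860.83; balance $0.00
Total interest: $99.65 + $91.68 + $83.50 + $75.11 + $66.51 + $57.69 + $48.65 + $39.39 + $29.90 + $20.17 + $10.20 = $622.45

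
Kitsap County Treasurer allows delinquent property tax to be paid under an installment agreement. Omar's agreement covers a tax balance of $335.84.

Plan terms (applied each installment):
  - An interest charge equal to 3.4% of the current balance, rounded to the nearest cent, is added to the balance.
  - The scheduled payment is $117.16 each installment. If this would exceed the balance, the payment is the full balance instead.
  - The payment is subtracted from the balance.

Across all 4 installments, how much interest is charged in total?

$23.61

# | Opening | Interest | Payment | End bal
1 | $335.84 | $11.42 | $117.16 | $230.10
2 | $230.10 | $7.82 | $117.16 | $120.76
3 | $120.76 | $4.11 | $117.16 | $7.71
4 | $7.71 | $0.26 | $7.97 | $0.00
Total interest: $11.42 + $7.82 + $4.11 + $0.26 = $23.61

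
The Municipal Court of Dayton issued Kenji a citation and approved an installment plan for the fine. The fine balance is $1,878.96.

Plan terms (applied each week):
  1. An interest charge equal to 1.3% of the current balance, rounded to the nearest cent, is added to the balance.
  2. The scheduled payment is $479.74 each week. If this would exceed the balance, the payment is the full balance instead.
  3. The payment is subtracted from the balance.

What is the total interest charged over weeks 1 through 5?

Week 1: opening $1,878.96; interest $24.43 → $1,903.39; payment $479.74; balance $1,423.65
Week 2: opening $1,423.65; interest $18.51 → $1,442.16; payment $479.74; balance $962.42
Week 3: opening $962.42; interest $12.51 → $974.93; payment $479.74; balance $495.19
Week 4: opening $495.19; interest $6.44 → $501.63; payment $479.74; balance $21.89
Week 5: opening $21.89; interest $0.28 → $22.17; payment $22.17; balance $0.00
Total interest: $24.43 + $18.51 + $12.51 + $6.44 + $0.28 = $62.17

$62.17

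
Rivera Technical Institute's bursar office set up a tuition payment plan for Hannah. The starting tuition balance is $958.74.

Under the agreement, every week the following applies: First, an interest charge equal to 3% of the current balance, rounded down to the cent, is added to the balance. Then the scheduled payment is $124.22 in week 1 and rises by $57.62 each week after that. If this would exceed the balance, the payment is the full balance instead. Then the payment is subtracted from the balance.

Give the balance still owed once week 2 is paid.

$707.33

Week 1: opening $958.74; interest $28.76 → $987.50; payment $124.22; balance $863.28
Week 2: opening $863.28; interest $25.89 → $889.17; payment $181.84; balance $707.33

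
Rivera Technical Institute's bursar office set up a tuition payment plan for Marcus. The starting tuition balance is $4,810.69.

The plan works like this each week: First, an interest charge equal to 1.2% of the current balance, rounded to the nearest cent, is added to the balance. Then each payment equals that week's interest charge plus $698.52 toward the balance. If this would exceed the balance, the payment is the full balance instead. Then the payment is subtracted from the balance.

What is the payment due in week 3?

# | Opening | Interest | Payment | End bal
1 | $4,810.69 | $57.73 | $756.25 | $4,112.17
2 | $4,112.17 | $49.35 | $747.87 | $3,413.65
3 | $3,413.65 | $40.96 | $739.48 | $2,715.13

$739.48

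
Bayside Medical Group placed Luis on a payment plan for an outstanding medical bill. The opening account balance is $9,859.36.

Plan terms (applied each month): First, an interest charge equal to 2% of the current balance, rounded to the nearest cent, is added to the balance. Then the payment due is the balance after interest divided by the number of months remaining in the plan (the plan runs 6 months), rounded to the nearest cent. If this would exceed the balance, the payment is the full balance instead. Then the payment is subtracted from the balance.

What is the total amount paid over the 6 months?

$10,573.00

Month 1: $9,859.36 +$197.19 interest = $10,056.55; pay $1,676.09 → $8,380.46
Month 2: $8,380.46 +$167.61 interest = $8,548.07; pay $1,709.61 → $6,838.46
Month 3: $6,838.46 +$136.77 interest = $6,975.23; pay $1,743.81 → $5,231.42
Month 4: $5,231.42 +$104.63 interest = $5,336.05; pay $1,778.68 → $3,557.37
Month 5: $3,557.37 +$71.15 interest = $3,628.52; pay $1,814.26 → $1,814.26
Month 6: $1,814.26 +$36.29 interest = $1,850.55; pay $1,850.55 → $0.00
Total paid: $10,573.00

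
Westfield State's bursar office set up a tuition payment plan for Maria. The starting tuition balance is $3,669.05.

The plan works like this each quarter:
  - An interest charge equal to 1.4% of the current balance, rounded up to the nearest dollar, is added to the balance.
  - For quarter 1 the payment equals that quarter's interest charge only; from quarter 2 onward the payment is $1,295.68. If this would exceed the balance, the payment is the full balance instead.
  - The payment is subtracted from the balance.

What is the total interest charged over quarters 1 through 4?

$155.00

Quarter 1: $3,669.05 +$52.00 interest = $3,721.05; pay $52.00 → $3,669.05
Quarter 2: $3,669.05 +$52.00 interest = $3,721.05; pay $1,295.68 → $2,425.37
Quarter 3: $2,425.37 +$34.00 interest = $2,459.37; pay $1,295.68 → $1,163.69
Quarter 4: $1,163.69 +$17.00 interest = $1,180.69; pay $1,180.69 → $0.00
Total interest: $52.00 + $52.00 + $34.00 + $17.00 = $155.00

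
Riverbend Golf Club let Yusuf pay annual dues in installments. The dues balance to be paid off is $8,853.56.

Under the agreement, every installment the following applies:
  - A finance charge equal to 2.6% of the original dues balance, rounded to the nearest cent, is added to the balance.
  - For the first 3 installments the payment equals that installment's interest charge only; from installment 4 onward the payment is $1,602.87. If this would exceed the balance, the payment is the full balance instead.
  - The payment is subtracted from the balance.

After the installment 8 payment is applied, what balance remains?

Installment 1: $8,853.56 +$230.19 interest = $9,083.75; pay $230.19 → $8,853.56
Installment 2: $8,853.56 +$230.19 interest = $9,083.75; pay $230.19 → $8,853.56
Installment 3: $8,853.56 +$230.19 interest = $9,083.75; pay $230.19 → $8,853.56
Installment 4: $8,853.56 +$230.19 interest = $9,083.75; pay $1,602.87 → $7,480.88
Installment 5: $7,480.88 +$230.19 interest = $7,711.07; pay $1,602.87 → $6,108.20
Installment 6: $6,108.20 +$230.19 interest = $6,338.39; pay $1,602.87 → $4,735.52
Installment 7: $4,735.52 +$230.19 interest = $4,965.71; pay $1,602.87 → $3,362.84
Installment 8: $3,362.84 +$230.19 interest = $3,593.03; pay $1,602.87 → $1,990.16

$1,990.16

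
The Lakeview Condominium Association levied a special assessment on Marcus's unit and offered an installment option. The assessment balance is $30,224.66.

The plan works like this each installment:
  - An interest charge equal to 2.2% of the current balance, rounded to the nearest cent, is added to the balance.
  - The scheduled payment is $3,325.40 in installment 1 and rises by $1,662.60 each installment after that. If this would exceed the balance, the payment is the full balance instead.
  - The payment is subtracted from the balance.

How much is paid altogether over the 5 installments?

$32,581.23

Installment 1: $30,224.66 +$664.94 interest = $30,889.60; pay $3,325.40 → $27,564.20
Installment 2: $27,564.20 +$606.41 interest = $28,170.61; pay $4,988.00 → $23,182.61
Installment 3: $23,182.61 +$510.02 interest = $23,692.63; pay $6,650.60 → $17,042.03
Installment 4: $17,042.03 +$374.92 interest = $17,416.95; pay $8,313.20 → $9,103.75
Installment 5: $9,103.75 +$200.28 interest = $9,304.03; pay $9,304.03 → $0.00
Total paid: $32,581.23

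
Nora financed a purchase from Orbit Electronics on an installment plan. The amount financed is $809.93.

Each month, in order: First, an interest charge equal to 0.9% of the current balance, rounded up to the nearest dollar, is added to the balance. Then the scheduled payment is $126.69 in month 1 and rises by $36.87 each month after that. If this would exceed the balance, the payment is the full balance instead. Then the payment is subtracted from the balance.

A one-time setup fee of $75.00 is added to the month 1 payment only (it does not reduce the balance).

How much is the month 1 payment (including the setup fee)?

# | Opening | Interest | Payment | Fee | End bal
1 | $809.93 | $8.00 | $126.69 | $75.00 | $691.24

$201.69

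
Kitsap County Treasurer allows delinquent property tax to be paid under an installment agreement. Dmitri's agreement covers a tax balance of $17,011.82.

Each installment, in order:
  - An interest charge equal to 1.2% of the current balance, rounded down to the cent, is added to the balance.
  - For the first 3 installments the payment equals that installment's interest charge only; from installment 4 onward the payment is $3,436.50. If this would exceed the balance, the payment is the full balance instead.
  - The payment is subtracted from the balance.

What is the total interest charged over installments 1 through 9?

# | Opening | Interest | Payment | End bal
1 | $17,011.82 | $204.14 | $204.14 | $17,011.82
2 | $17,011.82 | $204.14 | $204.14 | $17,011.82
3 | $17,011.82 | $204.14 | $204.14 | $17,011.82
4 | $17,011.82 | $204.14 | $3,436.50 | $13,779.46
5 | $13,779.46 | $165.35 | $3,436.50 | $10,508.31
6 | $10,508.31 | $126.09 | $3,436.50 | $7,197.90
7 | $7,197.90 | $86.37 | $3,436.50 | $3,847.77
8 | $3,847.77 | $46.17 | $3,436.50 | $457.44
9 | $457.44 | $5.48 | $462.92 | $0.00
Total interest: $204.14 + $204.14 + $204.14 + $204.14 + $165.35 + $126.09 + $86.37 + $46.17 + $5.48 = $1,246.02

$1,246.02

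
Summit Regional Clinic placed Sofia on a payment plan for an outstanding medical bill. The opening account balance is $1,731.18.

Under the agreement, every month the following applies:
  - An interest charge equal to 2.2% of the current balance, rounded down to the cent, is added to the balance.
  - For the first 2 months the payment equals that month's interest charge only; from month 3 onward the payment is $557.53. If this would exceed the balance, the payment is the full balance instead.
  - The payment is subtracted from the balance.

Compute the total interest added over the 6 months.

Month 1: opening $1,731.18; interest $38.08 → $1,769.26; payment $38.08; balance $1,731.18
Month 2: opening $1,731.18; interest $38.08 → $1,769.26; payment $38.08; balance $1,731.18
Month 3: opening $1,731.18; interest $38.08 → $1,769.26; payment $557.53; balance $1,211.73
Month 4: opening $1,211.73; interest $26.65 → $1,238.38; payment $557.53; balance $680.85
Month 5: opening $680.85; interest $14.97 → $695.82; payment $557.53; balance $138.29
Month 6: opening $138.29; interest $3.04 → $141.33; payment $141.33; balance $0.00
Total interest: $38.08 + $38.08 + $38.08 + $26.65 + $14.97 + $3.04 = $158.90

$158.90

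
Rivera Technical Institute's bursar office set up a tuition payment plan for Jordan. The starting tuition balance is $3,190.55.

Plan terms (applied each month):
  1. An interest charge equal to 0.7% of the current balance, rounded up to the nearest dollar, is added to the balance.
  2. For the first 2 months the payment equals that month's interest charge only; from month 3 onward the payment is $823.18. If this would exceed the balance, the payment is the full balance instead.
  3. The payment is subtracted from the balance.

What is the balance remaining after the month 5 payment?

# | Opening | Interest | Payment | End bal
1 | $3,190.55 | $23.00 | $23.00 | $3,190.55
2 | $3,190.55 | $23.00 | $23.00 | $3,190.55
3 | $3,190.55 | $23.00 | $823.18 | $2,390.37
4 | $2,390.37 | $17.00 | $823.18 | $1,584.19
5 | $1,584.19 | $12.00 | $823.18 | $773.01

$773.01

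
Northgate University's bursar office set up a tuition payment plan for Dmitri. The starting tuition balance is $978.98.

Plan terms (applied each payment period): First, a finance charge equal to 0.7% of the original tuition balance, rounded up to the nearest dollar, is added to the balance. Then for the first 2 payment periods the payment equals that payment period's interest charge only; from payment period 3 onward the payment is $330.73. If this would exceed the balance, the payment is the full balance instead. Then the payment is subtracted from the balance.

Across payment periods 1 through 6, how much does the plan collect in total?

# | Opening | Interest | Payment | End bal
1 | $978.98 | $7.00 | $7.00 | $978.98
2 | $978.98 | $7.00 | $7.00 | $978.98
3 | $978.98 | $7.00 | $330.73 | $655.25
4 | $655.25 | $7.00 | $330.73 | $331.52
5 | $331.52 | $7.00 | $330.73 | $7.79
6 | $7.79 | $7.00 | $14.79 | $0.00
Total paid: $1,020.98

$1,020.98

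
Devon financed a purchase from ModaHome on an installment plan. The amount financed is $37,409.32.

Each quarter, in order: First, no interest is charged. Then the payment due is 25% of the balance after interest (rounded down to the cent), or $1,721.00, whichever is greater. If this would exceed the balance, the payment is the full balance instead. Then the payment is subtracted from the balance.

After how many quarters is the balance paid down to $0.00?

Quarter 1: opening $37,409.32; payment $9,352.33; balance $28,056.99
Quarter 2: opening $28,056.99; payment $7,014.24; balance $21,042.75
Quarter 3: opening $21,042.75; payment $5,260.68; balance $15,782.07
Quarter 4: opening $15,782.07; payment $3,945.51; balance $11,836.56
Quarter 5: opening $11,836.56; payment $2,959.14; balance $8,877.42
Quarter 6: opening $8,877.42; payment $2,219.35; balance $6,658.07
Quarter 7: opening $6,658.07; payment $1,721.00; balance $4,937.07
Quarter 8: opening $4,937.07; payment $1,721.00; balance $3,216.07
Quarter 9: opening $3,216.07; payment $1,721.00; balance $1,495.07
Quarter 10: opening $1,495.07; payment $1,495.07; balance $0.00
Balance reaches $0.00 in quarter 10.

10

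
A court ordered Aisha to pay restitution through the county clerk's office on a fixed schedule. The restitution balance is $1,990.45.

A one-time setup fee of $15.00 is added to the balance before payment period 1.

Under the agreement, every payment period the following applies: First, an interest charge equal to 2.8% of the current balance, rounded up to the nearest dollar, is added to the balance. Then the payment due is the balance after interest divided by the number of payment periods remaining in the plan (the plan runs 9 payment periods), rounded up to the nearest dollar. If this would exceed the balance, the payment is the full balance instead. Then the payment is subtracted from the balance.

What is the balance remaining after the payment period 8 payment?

# | Opening | Interest | Payment | End bal
1 | $2,005.45 | $57.00 | $230.00 | $1,832.45
2 | $1,832.45 | $52.00 | $236.00 | $1,648.45
3 | $1,648.45 | $47.00 | $243.00 | $1,452.45
4 | $1,452.45 | $41.00 | $249.00 | $1,244.45
5 | $1,244.45 | $35.00 | $256.00 | $1,023.45
6 | $1,023.45 | $29.00 | $264.00 | $788.45
7 | $788.45 | $23.00 | $271.00 | $540.45
8 | $540.45 | $16.00 | $279.00 | $277.45

$277.45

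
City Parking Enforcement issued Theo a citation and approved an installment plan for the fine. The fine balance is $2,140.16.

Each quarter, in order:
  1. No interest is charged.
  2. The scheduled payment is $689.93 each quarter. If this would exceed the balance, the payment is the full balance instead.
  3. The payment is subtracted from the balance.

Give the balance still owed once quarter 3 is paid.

Quarter 1: opening $2,140.16; payment $689.93; balance $1,450.23
Quarter 2: opening $1,450.23; payment $689.93; balance $760.30
Quarter 3: opening $760.30; payment $689.93; balance $70.37

$70.37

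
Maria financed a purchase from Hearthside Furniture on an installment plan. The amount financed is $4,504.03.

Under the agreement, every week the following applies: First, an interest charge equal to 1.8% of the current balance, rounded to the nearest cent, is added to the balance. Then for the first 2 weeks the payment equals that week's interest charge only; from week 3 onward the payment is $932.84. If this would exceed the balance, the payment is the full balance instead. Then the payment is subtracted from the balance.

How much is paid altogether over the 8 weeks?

Week 1: opening $4,504.03; interest $81.07 → $4,585.10; payment $81.07; balance $4,504.03
Week 2: opening $4,504.03; interest $81.07 → $4,585.10; payment $81.07; balance $4,504.03
Week 3: opening $4,504.03; interest $81.07 → $4,585.10; payment $932.84; balance $3,652.26
Week 4: opening $3,652.26; interest $65.74 → $3,718.00; payment $932.84; balance $2,785.16
Week 5: opening $2,785.16; interest $50.13 → $2,835.29; payment $932.84; balance $1,902.45
Week 6: opening $1,902.45; interest $34.24 → $1,936.69; payment $932.84; balance $1,003.85
Week 7: opening $1,003.85; interest $18.07 → $1,021.92; payment $932.84; balance $89.08
Week 8: opening $89.08; interest $1.60 → $90.68; payment $90.68; balance $0.00
Total paid: $4,917.02

$4,917.02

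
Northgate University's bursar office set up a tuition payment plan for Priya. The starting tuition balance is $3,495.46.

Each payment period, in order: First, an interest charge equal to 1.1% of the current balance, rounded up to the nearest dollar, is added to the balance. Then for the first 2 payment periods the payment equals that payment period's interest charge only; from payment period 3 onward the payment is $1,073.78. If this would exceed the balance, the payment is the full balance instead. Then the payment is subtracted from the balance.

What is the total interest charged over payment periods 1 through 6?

Payment period 1: $3,495.46 +$39.00 interest = $3,534.46; pay $39.00 → $3,495.46
Payment period 2: $3,495.46 +$39.00 interest = $3,534.46; pay $39.00 → $3,495.46
Payment period 3: $3,495.46 +$39.00 interest = $3,534.46; pay $1,073.78 → $2,460.68
Payment period 4: $2,460.68 +$28.00 interest = $2,488.68; pay $1,073.78 → $1,414.90
Payment period 5: $1,414.90 +$16.00 interest = $1,430.90; pay $1,073.78 → $357.12
Payment period 6: $357.12 +$4.00 interest = $361.12; pay $361.12 → $0.00
Total interest: $39.00 + $39.00 + $39.00 + $28.00 + $16.00 + $4.00 = $165.00

$165.00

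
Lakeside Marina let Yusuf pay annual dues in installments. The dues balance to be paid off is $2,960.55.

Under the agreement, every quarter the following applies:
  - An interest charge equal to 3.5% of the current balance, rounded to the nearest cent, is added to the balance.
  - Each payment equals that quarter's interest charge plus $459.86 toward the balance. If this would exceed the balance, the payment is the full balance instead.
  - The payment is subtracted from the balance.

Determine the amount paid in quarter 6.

$483.00

Quarter 1: opening $2,960.55; interest $103.62 → $3,064.17; payment $563.48; balance $2,500.69
Quarter 2: opening $2,500.69; interest $87.52 → $2,588.21; payment $547.38; balance $2,040.83
Quarter 3: opening $2,040.83; interest $71.43 → $2,112.26; payment $531.29; balance $1,580.97
Quarter 4: opening $1,580.97; interest $55.33 → $1,636.30; payment $515.19; balance $1,121.11
Quarter 5: opening $1,121.11; interest $39.24 → $1,160.35; payment $499.10; balance $661.25
Quarter 6: opening $661.25; interest $23.14 → $684.39; payment $483.00; balance $201.39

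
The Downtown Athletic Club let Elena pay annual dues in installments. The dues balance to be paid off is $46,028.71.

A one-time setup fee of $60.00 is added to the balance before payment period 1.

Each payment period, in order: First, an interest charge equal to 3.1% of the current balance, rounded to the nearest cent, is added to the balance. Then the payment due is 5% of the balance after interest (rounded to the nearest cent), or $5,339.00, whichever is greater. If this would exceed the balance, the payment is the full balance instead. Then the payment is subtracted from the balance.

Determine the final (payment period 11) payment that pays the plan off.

$1,087.80

# | Opening | Interest | Payment | End bal
1 | $46,088.71 | $1,428.75 | $5,339.00 | $42,178.46
2 | $42,178.46 | $1,307.53 | $5,339.00 | $38,146.99
3 | $38,146.99 | $1,182.56 | $5,339.00 | $33,990.55
4 | $33,990.55 | $1,053.71 | $5,339.00 | $29,705.26
5 | $29,705.26 | $920.86 | $5,339.00 | $25,287.12
6 | $25,287.12 | $783.90 | $5,339.00 | $20,732.02
7 | $20,732.02 | $642.69 | $5,339.00 | $16,035.71
8 | $16,035.71 | $497.11 | $5,339.00 | $11,193.82
9 | $11,193.82 | $347.01 | $5,339.00 | $6,201.83
10 | $6,201.83 | $192.26 | $5,339.00 | $1,055.09
11 | $1,055.09 | $32.71 | $1,087.80 | $0.00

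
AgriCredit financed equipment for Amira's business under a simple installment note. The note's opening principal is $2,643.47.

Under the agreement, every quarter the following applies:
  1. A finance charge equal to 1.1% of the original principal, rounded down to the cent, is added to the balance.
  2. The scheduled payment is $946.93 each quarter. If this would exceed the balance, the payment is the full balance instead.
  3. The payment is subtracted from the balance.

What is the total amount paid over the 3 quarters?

Quarter 1: opening $2,643.47; interest $29.07 → $2,672.54; payment $946.93; balance $1,725.61
Quarter 2: opening $1,725.61; interest $29.07 → $1,754.68; payment $946.93; balance $807.75
Quarter 3: opening $807.75; interest $29.07 → $836.82; payment $836.82; balance $0.00
Total paid: $2,730.68

$2,730.68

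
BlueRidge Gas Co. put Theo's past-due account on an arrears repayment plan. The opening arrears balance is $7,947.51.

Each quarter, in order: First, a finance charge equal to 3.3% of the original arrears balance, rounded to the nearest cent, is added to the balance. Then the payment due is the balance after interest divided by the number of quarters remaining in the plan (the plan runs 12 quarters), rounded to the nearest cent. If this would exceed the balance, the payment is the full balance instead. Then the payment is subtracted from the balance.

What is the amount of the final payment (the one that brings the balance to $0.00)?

Quarter 1: opening $7,947.51; interest $262.27 → $8,209.78; payment $684.15; balance $7,525.63
Quarter 2: opening $7,525.63; interest $262.27 → $7,787.90; payment $707.99; balance $7,079.91
Quarter 3: opening $7,079.91; interest $262.27 → $7,342.18; payment $734.22; balance $6,607.96
Quarter 4: opening $6,607.96; interest $262.27 → $6,870.23; payment $763.36; balance $6,106.87
Quarter 5: opening $6,106.87; interest $262.27 → $6,369.14; payment $796.14; balance $5,573.00
Quarter 6: opening $5,573.00; interest $262.27 → $5,835.27; payment $833.61; balance $5,001.66
Quarter 7: opening $5,001.66; interest $262.27 → $5,263.93; payment $877.32; balance $4,386.61
Quarter 8: opening $4,386.61; interest $262.27 → $4,648.88; payment $929.78; balance $3,719.10
Quarter 9: opening $3,719.10; interest $262.27 → $3,981.37; payment $995.34; balance $2,986.03
Quarter 10: opening $2,986.03; interest $262.27 → $3,248.30; payment $1,082.77; balance $2,165.53
Quarter 11: opening $2,165.53; interest $262.27 → $2,427.80; payment $1,213.90; balance $1,213.90
Quarter 12: opening $1,213.90; interest $262.27 → $1,476.17; payment $1,476.17; balance $0.00

$1,476.17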